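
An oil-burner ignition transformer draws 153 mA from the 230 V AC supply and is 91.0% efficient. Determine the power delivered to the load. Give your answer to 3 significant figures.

P_in = V_p I_p = 230 × 0.153 = 35.190 W.
P_out = η P_in = 0.910 × 35.190 = 32.0 W.

P_out ≈ 32.0 W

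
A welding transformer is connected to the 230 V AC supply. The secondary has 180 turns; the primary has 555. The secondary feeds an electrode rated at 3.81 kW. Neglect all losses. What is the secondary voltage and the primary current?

V_s = V_p × N_s/N_p = 230 × 180/555 = 74.595 V.
I_s = P/V_s = 3810/74.595 = 51.076 A.
I_p = I_s × N_s/N_p = 51.076 × 180/555 = 16.6 A.

V_s ≈ 74.6 V, I_p ≈ 16.6 A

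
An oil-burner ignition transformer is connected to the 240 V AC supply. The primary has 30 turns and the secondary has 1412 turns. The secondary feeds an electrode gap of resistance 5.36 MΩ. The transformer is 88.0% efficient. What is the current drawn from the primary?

V_s = 240 × 1412/30 = 11296 V.
I_s = V_s/R = 11296/(5.36×10^6) = 0.0021075 A.
P_out = V_s I_s = 11296 × 0.0021075 = 23.806 W.
P_in = P_out/η = 23.806/0.880 = 27.052 W.
I_p = P_in/V_p = 27.052/240 = 0.113 A.

I_p ≈ 0.113 A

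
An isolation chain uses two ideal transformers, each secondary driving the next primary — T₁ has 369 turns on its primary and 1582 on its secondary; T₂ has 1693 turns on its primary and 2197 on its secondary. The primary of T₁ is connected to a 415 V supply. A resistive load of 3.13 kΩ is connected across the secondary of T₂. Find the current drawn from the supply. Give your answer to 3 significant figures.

I_supply ≈ 4.10 A

After T₁: V = 415.00 × 1582/369 = 1779.2 V.
After T₂: V = 1779.2 × 2197/1693 = 2308.9 V.
I_load = 2308.9/3130 = 0.73766 A, so P_out = 2308.9 × 0.73766 = 1703.2 W.
All ideal ⇒ P_in = P_out, so I_supply = 1703.2/415 = 4.10 A.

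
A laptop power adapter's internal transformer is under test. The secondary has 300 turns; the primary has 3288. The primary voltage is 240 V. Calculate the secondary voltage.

V_s/V_p = N_s/N_p, so V_s = 240 × 300/3288 = 21.9 V.

V_s ≈ 21.9 V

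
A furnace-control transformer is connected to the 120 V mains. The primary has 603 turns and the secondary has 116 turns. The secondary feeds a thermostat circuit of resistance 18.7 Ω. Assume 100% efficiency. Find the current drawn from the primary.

V_s = V_p × N_s/N_p = 120 × 116/603 = 23.085 V.
I_s = V_s/R = 23.085/18.7 = 1.2345 A.
For an ideal transformer I_p N_p = I_s N_s, so I_p = 1.2345 × 116/603 = 0.237 A.

I_p ≈ 0.237 A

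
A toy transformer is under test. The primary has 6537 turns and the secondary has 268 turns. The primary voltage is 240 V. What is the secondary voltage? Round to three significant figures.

V_s/V_p = N_s/N_p, so V_s = 240 × 268/6537 = 9.84 V.

V_s ≈ 9.84 V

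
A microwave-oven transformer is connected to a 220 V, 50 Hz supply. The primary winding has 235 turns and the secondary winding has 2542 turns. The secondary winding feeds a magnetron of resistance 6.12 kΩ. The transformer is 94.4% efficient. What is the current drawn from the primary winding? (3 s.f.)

I_p ≈ 4.46 A

V_s = 220 × 2542/235 = 2379.7 V.
I_s = V_s/R = 2379.7/6120 = 0.38885 A.
P_out = V_s I_s = 2379.7 × 0.38885 = 925.36 W.
P_in = P_out/η = 925.36/0.944 = 980.25 W.
I_p = P_in/V_p = 980.25/220 = 4.46 A.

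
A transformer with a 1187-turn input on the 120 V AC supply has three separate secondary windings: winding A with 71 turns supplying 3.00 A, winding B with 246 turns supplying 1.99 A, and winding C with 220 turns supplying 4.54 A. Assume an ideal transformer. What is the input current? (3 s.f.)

V_A = 120 × 71/1187 = 7.1778 V; V_B = 120 × 246/1187 = 24.869 V; V_C = 120 × 220/1187 = 22.241 V.
P_out = V_A I_A + V_B I_B + V_C I_C = 7.1778×3.00 + 24.869×1.99 + 22.241×4.54 = 21.533 + 49.490 + 100.97 = 172.00 W.
Ideal ⇒ P_in = P_out, so I_in = P_out/V_in = 172.00/120 = 1.43 A.

I_in ≈ 1.43 A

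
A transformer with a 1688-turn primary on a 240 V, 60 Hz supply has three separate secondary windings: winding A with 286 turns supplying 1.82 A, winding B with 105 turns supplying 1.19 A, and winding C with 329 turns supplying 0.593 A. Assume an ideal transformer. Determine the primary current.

V_A = 240 × 286/1688 = 40.664 V; V_B = 240 × 105/1688 = 14.929 V; V_C = 240 × 329/1688 = 46.777 V.
P_out = V_A I_A + V_B I_B + V_C I_C = 40.664×1.82 + 14.929×1.19 + 46.777×0.593 = 74.008 + 17.765 + 27.739 = 119.51 W.
Ideal ⇒ P_in = P_out, so I_p = P_out/V_p = 119.51/240 = 0.498 A.

I_p ≈ 0.498 A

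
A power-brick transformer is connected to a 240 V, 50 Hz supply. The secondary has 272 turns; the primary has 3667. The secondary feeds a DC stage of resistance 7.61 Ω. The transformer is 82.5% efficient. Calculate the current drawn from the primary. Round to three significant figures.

I_p ≈ 0.210 A

V_s = 240 × 272/3667 = 17.802 V.
I_s = V_s/R = 17.802/7.61 = 2.3393 A.
P_out = V_s I_s = 17.802 × 2.3393 = 41.644 W.
P_in = P_out/η = 41.644/0.825 = 50.478 W.
I_p = P_in/V_p = 50.478/240 = 0.210 A.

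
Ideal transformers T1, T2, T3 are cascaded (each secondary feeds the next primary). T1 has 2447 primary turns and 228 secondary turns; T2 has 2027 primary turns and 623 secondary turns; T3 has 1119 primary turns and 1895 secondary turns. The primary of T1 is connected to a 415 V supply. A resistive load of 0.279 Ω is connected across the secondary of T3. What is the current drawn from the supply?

Secondary of T1: V = 415.00 × 228/2447 = 38.668 V.
Secondary of T2: V = 38.668 × 623/2027 = 11.885 V.
Secondary of T3: V = 11.885 × 1895/1119 = 20.126 V.
I_load = 20.126/0.279 = 72.137 A, so P_out = 20.126 × 72.137 = 1451.8 W.
All ideal ⇒ P_in = P_out, so I_supply = 1451.8/415 = 3.50 A.

I_supply ≈ 3.50 A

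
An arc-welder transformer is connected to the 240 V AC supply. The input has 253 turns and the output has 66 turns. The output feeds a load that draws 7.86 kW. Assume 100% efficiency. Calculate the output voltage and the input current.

V_out ≈ 62.6 V, I_in ≈ 32.8 A

V_out = V_in × N_out/N_in = 240 × 66/253 = 62.609 V.
I_out = P/V_out = 7860/62.609 = 125.54 A.
I_in = I_out × N_out/N_in = 125.54 × 66/253 = 32.8 A.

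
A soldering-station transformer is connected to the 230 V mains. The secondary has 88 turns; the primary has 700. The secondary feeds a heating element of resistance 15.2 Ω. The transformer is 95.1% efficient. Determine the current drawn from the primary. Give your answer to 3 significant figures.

V_s = 230 × 88/700 = 28.914 V.
I_s = V_s/R = 28.914/15.2 = 1.9023 A.
P_out = V_s I_s = 28.914 × 1.9023 = 55.002 W.
P_in = P_out/η = 55.002/0.951 = 57.836 W.
I_p = P_in/V_p = 57.836/230 = 0.251 A.

I_p ≈ 0.251 A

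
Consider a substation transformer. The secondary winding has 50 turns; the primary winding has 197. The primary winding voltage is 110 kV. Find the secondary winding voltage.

V_s/V_p = N_s/N_p, so V_s = 110000 × 50/197 = 27900 V.

V_s ≈ 27900 V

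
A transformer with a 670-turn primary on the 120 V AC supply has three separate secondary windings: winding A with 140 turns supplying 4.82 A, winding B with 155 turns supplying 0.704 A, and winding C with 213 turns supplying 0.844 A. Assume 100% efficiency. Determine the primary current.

I_p ≈ 1.44 A

V_A = 120 × 140/670 = 25.075 V; V_B = 120 × 155/670 = 27.761 V; V_C = 120 × 213/670 = 38.149 V.
P_out = V_A I_A + V_B I_B + V_C I_C = 25.075×4.82 + 27.761×0.704 + 38.149×0.844 = 120.86 + 19.544 + 32.198 = 172.60 W.
Ideal ⇒ P_in = P_out, so I_p = P_out/V_p = 172.60/120 = 1.44 A.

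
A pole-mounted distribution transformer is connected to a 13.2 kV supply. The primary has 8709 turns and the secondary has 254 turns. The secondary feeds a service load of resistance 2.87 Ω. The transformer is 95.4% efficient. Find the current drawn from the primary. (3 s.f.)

V_s = 13200 × 254/8709 = 384.98 V.
I_s = V_s/R = 384.98/2.87 = 134.14 A.
P_out = V_s I_s = 384.98 × 134.14 = 51641 W.
P_in = P_out/η = 51641/0.954 = 54131 W.
I_p = P_in/V_p = 54131/13200 = 4.10 A.

I_p ≈ 4.10 A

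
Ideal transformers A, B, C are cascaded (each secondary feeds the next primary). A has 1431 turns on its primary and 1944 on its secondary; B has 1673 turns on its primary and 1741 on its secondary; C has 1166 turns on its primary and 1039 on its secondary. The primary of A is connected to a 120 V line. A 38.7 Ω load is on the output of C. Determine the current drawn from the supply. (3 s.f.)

I_supply ≈ 4.92 A

After A: V = 120.00 × 1944/1431 = 163.02 V.
After B: V = 163.02 × 1741/1673 = 169.64 V.
After C: V = 169.64 × 1039/1166 = 151.17 V.
I_load = 151.17/38.7 = 3.9061 A, so P_out = 151.17 × 3.9061 = 590.48 W.
All ideal ⇒ P_in = P_out, so I_supply = 590.48/120 = 4.92 A.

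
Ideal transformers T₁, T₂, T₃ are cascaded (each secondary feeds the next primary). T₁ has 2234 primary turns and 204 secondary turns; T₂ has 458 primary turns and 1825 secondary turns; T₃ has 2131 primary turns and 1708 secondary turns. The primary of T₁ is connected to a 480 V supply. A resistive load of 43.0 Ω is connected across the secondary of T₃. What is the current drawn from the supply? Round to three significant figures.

After T₁: V = 480.00 × 204/2234 = 43.832 V.
After T₂: V = 43.832 × 1825/458 = 174.66 V.
After T₃: V = 174.66 × 1708/2131 = 139.99 V.
I_load = 139.99/43.0 = 3.2555 A, so P_out = 139.99 × 3.2555 = 455.73 W.
All ideal ⇒ P_in = P_out, so I_supply = 455.73/480 = 0.949 A.

I_supply ≈ 0.949 A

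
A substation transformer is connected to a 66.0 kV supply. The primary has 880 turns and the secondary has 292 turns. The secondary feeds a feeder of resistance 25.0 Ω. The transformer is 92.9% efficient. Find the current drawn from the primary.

V_s = 66000 × 292/880 = 21900 V.
I_s = V_s/R = 21900/25.0 = 876.00 A.
P_out = V_s I_s = 21900 × 876.00 = 1.9184×10^7 W.
P_in = P_out/η = 1.9184×10^7/0.929 = 2.0651×10^7 W.
I_p = P_in/V_p = 2.0651×10^7/66000 = 313 A.

I_p ≈ 313 A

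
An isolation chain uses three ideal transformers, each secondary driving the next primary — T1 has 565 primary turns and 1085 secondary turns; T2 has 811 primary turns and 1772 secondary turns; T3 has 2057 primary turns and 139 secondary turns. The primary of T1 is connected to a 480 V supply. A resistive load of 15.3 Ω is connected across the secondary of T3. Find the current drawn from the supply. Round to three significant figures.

Secondary of T1: V = 480.00 × 1085/565 = 921.77 V.
Secondary of T2: V = 921.77 × 1772/811 = 2014.0 V.
Secondary of T3: V = 2014.0 × 139/2057 = 136.10 V.
I_load = 136.10/15.3 = 8.8952 A, so P_out = 136.10 × 8.8952 = 1210.6 W.
All ideal ⇒ P_in = P_out, so I_supply = 1210.6/480 = 2.52 A.

I_supply ≈ 2.52 A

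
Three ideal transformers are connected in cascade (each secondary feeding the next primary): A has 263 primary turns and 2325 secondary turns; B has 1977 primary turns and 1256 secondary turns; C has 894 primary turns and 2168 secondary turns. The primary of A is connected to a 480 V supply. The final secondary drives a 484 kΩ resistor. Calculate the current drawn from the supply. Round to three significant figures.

After A: V = 480.00 × 2325/263 = 4243.3 V.
After B: V = 4243.3 × 1256/1977 = 2695.8 V.
After C: V = 2695.8 × 2168/894 = 6537.5 V.
I_load = 6537.5/484000 = 0.013507 A, so P_out = 6537.5 × 0.013507 = 88.304 W.
All ideal ⇒ P_in = P_out, so I_supply = 88.304/480 = 0.184 A.

I_supply ≈ 0.184 A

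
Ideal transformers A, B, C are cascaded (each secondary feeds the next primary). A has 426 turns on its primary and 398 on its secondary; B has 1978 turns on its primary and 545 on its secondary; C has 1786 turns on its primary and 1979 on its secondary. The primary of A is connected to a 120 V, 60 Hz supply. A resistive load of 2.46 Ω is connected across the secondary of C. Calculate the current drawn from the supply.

Secondary of A: V = 120.00 × 398/426 = 112.11 V.
Secondary of B: V = 112.11 × 545/1978 = 30.890 V.
Secondary of C: V = 30.890 × 1979/1786 = 34.229 V.
I_load = 34.229/2.46 = 13.914 A, so P_out = 34.229 × 13.914 = 476.26 W.
All ideal ⇒ P_in = P_out, so I_supply = 476.26/120 = 3.97 A.

I_supply ≈ 3.97 A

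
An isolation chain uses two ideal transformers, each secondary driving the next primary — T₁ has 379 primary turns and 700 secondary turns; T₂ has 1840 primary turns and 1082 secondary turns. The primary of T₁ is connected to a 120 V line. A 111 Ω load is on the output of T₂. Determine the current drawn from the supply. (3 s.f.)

I_supply ≈ 1.28 A

After T₁: V = 120.00 × 700/379 = 221.64 V.
After T₂: V = 221.64 × 1082/1840 = 130.33 V.
I_load = 130.33/111 = 1.1742 A, so P_out = 130.33 × 1.1742 = 153.03 W.
All ideal ⇒ P_in = P_out, so I_supply = 153.03/120 = 1.28 A.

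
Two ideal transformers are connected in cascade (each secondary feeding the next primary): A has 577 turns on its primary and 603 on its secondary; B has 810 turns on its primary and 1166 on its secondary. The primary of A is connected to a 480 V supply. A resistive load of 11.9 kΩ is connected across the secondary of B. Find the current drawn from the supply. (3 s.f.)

I_supply ≈ 0.0913 A

After A: V = 480.00 × 603/577 = 501.63 V.
After B: V = 501.63 × 1166/810 = 722.10 V.
I_load = 722.10/11900 = 0.060681 A, so P_out = 722.10 × 0.060681 = 43.817 W.
All ideal ⇒ P_in = P_out, so I_supply = 43.817/480 = 0.0913 A.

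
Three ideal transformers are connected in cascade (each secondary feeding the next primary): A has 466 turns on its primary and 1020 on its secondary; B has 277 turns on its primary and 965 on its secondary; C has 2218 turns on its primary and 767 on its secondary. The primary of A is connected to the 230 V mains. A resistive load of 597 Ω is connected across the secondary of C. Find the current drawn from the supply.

After A: V = 230.00 × 1020/466 = 503.43 V.
After B: V = 503.43 × 965/277 = 1753.8 V.
After C: V = 1753.8 × 767/2218 = 606.49 V.
I_load = 606.49/597 = 1.0159 A, so P_out = 606.49 × 1.0159 = 616.13 W.
All ideal ⇒ P_in = P_out, so I_supply = 616.13/230 = 2.68 A.

I_supply ≈ 2.68 A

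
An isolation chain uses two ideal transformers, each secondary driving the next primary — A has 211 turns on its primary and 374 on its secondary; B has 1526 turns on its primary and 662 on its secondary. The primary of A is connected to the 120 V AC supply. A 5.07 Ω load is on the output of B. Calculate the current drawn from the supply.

I_supply ≈ 14.0 A

After A: V = 120.00 × 374/211 = 212.70 V.
After B: V = 212.70 × 662/1526 = 92.273 V.
I_load = 92.273/5.07 = 18.200 A, so P_out = 92.273 × 18.200 = 1679.3 W.
All ideal ⇒ P_in = P_out, so I_supply = 1679.3/120 = 14.0 A.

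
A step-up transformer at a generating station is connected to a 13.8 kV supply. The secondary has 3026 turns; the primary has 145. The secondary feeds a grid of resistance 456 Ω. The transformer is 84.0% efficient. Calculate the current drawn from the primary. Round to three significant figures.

V_s = 13800 × 3026/145 = 287990 V.
I_s = V_s/R = 287990/456 = 631.56 A.
P_out = V_s I_s = 287990 × 631.56 = 1.8188×10^8 W.
P_in = P_out/η = 1.8188×10^8/0.840 = 2.1653×10^8 W.
I_p = P_in/V_p = 2.1653×10^8/13800 = 15700 A.

I_p ≈ 15700 A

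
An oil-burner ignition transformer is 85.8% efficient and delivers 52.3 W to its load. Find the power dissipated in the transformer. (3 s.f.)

P_in = P_out/η = 52.3/0.858 = 60.9557 W.
P_loss = P_in − P_out = 60.9557 − 52.3 = 8.66 W.

P_loss ≈ 8.66 W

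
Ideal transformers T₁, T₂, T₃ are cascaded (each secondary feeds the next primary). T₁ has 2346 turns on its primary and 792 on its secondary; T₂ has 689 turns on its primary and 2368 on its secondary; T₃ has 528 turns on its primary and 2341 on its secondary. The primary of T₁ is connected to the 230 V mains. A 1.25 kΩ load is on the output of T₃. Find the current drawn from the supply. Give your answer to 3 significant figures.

I_supply ≈ 4.87 A

After T₁: V = 230.00 × 792/2346 = 77.647 V.
After T₂: V = 77.647 × 2368/689 = 266.86 V.
After T₃: V = 266.86 × 2341/528 = 1183.2 V.
I_load = 1183.2/1250 = 0.94655 A, so P_out = 1183.2 × 0.94655 = 1120.0 W.
All ideal ⇒ P_in = P_out, so I_supply = 1120.0/230 = 4.87 A.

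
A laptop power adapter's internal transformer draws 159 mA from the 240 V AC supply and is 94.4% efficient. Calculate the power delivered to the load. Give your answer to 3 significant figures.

P_in = V_p I_p = 240 × 0.159 = 38.160 W.
P_out = η P_in = 0.944 × 38.160 = 36.0 W.

P_out ≈ 36.0 W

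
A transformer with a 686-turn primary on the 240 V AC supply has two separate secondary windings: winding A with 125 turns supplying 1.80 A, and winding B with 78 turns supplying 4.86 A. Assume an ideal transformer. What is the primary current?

V_A = 240 × 125/686 = 43.732 V; V_B = 240 × 78/686 = 27.289 V.
P_out = V_A I_A + V_B I_B = 43.732×1.80 + 27.289×4.86 = 78.717 + 132.62 = 211.34 W.
Ideal ⇒ P_in = P_out, so I_p = P_out/V_p = 211.34/240 = 0.881 A.

I_p ≈ 0.881 A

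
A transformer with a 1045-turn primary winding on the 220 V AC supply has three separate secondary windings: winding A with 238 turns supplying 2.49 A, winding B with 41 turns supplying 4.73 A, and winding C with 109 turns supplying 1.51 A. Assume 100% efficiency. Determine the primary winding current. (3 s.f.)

V_A = 220 × 238/1045 = 50.105 V; V_B = 220 × 41/1045 = 8.6316 V; V_C = 220 × 109/1045 = 22.947 V.
P_out = V_A I_A + V_B I_B + V_C I_C = 50.105×2.49 + 8.6316×4.73 + 22.947×1.51 = 124.76 + 40.827 + 34.651 = 200.24 W.
Ideal ⇒ P_in = P_out, so I_p = P_out/V_p = 200.24/220 = 0.910 A.

I_p ≈ 0.910 A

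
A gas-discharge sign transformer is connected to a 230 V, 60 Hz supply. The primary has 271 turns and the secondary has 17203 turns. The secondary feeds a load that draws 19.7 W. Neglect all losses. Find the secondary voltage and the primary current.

V_s ≈ 14600 V, I_p ≈ 0.0857 A

V_s = V_p × N_s/N_p = 230 × 17203/271 = 14600 V.
I_s = P/V_s = 19.7/14600 = 0.0013493 A.
I_p = I_s × N_s/N_p = 0.0013493 × 17203/271 = 0.0857 A.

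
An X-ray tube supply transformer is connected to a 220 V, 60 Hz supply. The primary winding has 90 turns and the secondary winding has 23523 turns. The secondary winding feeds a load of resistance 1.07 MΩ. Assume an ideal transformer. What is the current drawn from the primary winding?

V_s = V_p × N_s/N_p = 220 × 23523/90 = 57501 V.
I_s = V_s/R = 57501/(1.07×10^6) = 0.053739 A.
For an ideal transformer I_p N_p = I_s N_s, so I_p = 0.053739 × 23523/90 = 14.0 A.

I_p ≈ 14.0 A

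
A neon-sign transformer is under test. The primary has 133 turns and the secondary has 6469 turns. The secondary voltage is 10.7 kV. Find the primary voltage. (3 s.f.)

V_p ≈ 220 V

V_p/V_s = N_p/N_s, so V_p = 10700 × 133/6469 = 220 V.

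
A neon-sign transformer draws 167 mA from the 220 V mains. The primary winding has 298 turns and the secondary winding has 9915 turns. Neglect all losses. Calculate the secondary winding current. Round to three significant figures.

I_s ≈ 0.00502 A

I_s/I_p = N_p/N_s, so I_s = 0.167 × 298/9915 = 0.00502 A.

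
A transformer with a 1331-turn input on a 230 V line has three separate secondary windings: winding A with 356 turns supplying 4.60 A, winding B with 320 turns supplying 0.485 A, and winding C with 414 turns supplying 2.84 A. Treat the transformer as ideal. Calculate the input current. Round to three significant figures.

I_in ≈ 2.23 A

V_A = 230 × 356/1331 = 61.518 V; V_B = 230 × 320/1331 = 55.297 V; V_C = 230 × 414/1331 = 71.540 V.
P_out = V_A I_A + V_B I_B + V_C I_C = 61.518×4.60 + 55.297×0.485 + 71.540×2.84 = 282.98 + 26.819 + 203.17 = 512.97 W.
Ideal ⇒ P_in = P_out, so I_in = P_out/V_in = 512.97/230 = 2.23 A.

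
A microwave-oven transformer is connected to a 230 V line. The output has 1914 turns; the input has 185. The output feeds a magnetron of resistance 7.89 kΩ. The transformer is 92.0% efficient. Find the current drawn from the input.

I_in ≈ 3.39 A

V_out = 230 × 1914/185 = 2379.6 V.
I_out = V_out/R = 2379.6/7890 = 0.30159 A.
P_out = V_out I_out = 2379.6 × 0.30159 = 717.66 W.
P_in = P_out/η = 717.66/0.920 = 780.07 W.
I_in = P_in/V_in = 780.07/230 = 3.39 A.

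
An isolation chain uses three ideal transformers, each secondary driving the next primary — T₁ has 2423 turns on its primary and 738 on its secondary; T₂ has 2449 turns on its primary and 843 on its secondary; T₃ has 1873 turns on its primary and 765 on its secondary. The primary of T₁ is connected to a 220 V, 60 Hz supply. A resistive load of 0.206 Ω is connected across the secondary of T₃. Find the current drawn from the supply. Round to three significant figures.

I_supply ≈ 1.96 A

After T₁: V = 220.00 × 738/2423 = 67.008 V.
After T₂: V = 67.008 × 843/2449 = 23.066 V.
After T₃: V = 23.066 × 765/1873 = 9.4208 V.
I_load = 9.4208/0.206 = 45.732 A, so P_out = 9.4208 × 45.732 = 430.83 W.
All ideal ⇒ P_in = P_out, so I_supply = 430.83/220 = 1.96 A.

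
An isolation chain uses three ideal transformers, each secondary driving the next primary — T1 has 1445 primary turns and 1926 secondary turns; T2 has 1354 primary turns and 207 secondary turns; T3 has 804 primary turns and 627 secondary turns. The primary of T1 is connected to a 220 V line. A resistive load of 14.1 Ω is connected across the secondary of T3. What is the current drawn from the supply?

After T1: V = 220.00 × 1926/1445 = 293.23 V.
After T2: V = 293.23 × 207/1354 = 44.829 V.
After T3: V = 44.829 × 627/804 = 34.960 V.
I_load = 34.960/14.1 = 2.4794 A, so P_out = 34.960 × 2.4794 = 86.682 W.
All ideal ⇒ P_in = P_out, so I_supply = 86.682/220 = 0.394 A.

I_supply ≈ 0.394 A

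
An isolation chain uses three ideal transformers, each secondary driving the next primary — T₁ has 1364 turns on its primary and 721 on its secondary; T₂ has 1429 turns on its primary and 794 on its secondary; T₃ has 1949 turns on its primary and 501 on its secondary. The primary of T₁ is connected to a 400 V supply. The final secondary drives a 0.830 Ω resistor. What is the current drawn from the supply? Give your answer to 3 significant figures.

I_supply ≈ 2.75 A

Secondary of T₁: V = 400.00 × 721/1364 = 211.44 V.
Secondary of T₂: V = 211.44 × 794/1429 = 117.48 V.
Secondary of T₃: V = 117.48 × 501/1949 = 30.199 V.
I_load = 30.199/0.830 = 36.385 A, so P_out = 30.199 × 36.385 = 1098.8 W.
All ideal ⇒ P_in = P_out, so I_supply = 1098.8/400 = 2.75 A.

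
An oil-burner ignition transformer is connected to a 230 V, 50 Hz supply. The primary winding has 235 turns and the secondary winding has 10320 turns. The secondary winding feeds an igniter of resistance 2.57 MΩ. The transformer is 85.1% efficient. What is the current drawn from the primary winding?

V_s = 230 × 10320/235 = 10100 V.
I_s = V_s/R = 10100/(2.57×10^6) = 0.0039301 A.
P_out = V_s I_s = 10100 × 0.0039301 = 39.696 W.
P_in = P_out/η = 39.696/0.851 = 46.646 W.
I_p = P_in/V_p = 46.646/230 = 0.203 A.

I_p ≈ 0.203 A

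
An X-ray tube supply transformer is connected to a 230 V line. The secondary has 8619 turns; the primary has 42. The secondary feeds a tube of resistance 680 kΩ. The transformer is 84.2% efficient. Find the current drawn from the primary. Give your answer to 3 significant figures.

V_s = 230 × 8619/42 = 47199 V.
I_s = V_s/R = 47199/680000 = 0.069411 A.
P_out = V_s I_s = 47199 × 0.069411 = 3276.1 W.
P_in = P_out/η = 3276.1/0.842 = 3890.9 W.
I_p = P_in/V_p = 3890.9/230 = 16.9 A.

I_p ≈ 16.9 A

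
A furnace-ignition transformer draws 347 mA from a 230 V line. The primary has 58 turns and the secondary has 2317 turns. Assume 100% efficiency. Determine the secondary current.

I_s ≈ 0.00869 A

I_s/I_p = N_p/N_s, so I_s = 0.347 × 58/2317 = 0.00869 A.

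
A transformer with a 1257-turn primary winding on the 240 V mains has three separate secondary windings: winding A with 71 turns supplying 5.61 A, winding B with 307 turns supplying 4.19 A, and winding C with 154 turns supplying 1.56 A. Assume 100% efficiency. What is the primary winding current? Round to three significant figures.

I_p ≈ 1.53 A

V_A = 240 × 71/1257 = 13.556 V; V_B = 240 × 307/1257 = 58.616 V; V_C = 240 × 154/1257 = 29.403 V.
P_out = V_A I_A + V_B I_B + V_C I_C = 13.556×5.61 + 58.616×4.19 + 29.403×1.56 = 76.050 + 245.60 + 45.869 = 367.52 W.
Ideal ⇒ P_in = P_out, so I_p = P_out/V_p = 367.52/240 = 1.53 A.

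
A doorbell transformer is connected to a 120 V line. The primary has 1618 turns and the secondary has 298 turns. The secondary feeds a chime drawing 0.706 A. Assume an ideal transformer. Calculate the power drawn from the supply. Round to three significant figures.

P ≈ 15.6 W

I_p = I_s × N_s/N_p = 0.706 × 298/1618 = 0.13003 A.
P = V_p I_p = 120 × 0.13003 = 15.6 W.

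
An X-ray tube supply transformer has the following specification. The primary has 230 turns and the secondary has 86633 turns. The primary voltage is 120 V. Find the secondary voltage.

V_s/V_p = N_s/N_p, so V_s = 120 × 86633/230 = 45200 V.

V_s ≈ 45200 V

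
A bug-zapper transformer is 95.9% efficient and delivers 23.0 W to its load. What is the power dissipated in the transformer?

P_in = P_out/η = 23.0/0.959 = 23.9833 W.
P_loss = P_in − P_out = 23.9833 − 23.0 = 0.983 W.

P_loss ≈ 0.983 W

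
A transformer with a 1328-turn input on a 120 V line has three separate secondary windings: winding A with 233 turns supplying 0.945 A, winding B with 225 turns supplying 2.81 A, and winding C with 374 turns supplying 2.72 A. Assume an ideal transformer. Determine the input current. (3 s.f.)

I_in ≈ 1.41 A

V_A = 120 × 233/1328 = 21.054 V; V_B = 120 × 225/1328 = 20.331 V; V_C = 120 × 374/1328 = 33.795 V.
P_out = V_A I_A + V_B I_B + V_C I_C = 21.054×0.945 + 20.331×2.81 + 33.795×2.72 = 19.896 + 57.131 + 91.923 = 168.95 W.
Ideal ⇒ P_in = P_out, so I_in = P_out/V_in = 168.95/120 = 1.41 A.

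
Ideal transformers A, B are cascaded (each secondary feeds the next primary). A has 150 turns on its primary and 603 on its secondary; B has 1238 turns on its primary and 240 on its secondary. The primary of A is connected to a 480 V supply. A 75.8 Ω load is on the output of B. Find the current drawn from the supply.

I_supply ≈ 3.85 A

Secondary of A: V = 480.00 × 603/150 = 1929.6 V.
Secondary of B: V = 1929.6 × 240/1238 = 374.07 V.
I_load = 374.07/75.8 = 4.9350 A, so P_out = 374.07 × 4.9350 = 1846.1 W.
All ideal ⇒ P_in = P_out, so I_supply = 1846.1/480 = 3.85 A.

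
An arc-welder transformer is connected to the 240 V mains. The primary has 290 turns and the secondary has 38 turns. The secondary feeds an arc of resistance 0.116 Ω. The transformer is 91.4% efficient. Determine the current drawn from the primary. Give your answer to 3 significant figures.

V_s = 240 × 38/290 = 31.448 V.
I_s = V_s/R = 31.448/0.116 = 271.11 A.
P_out = V_s I_s = 31.448 × 271.11 = 8525.8 W.
P_in = P_out/η = 8525.8/0.914 = 9328.0 W.
I_p = P_in/V_p = 9328.0/240 = 38.9 A.

I_p ≈ 38.9 A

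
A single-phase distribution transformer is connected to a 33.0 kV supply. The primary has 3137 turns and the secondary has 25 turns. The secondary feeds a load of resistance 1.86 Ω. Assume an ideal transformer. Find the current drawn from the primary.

I_p ≈ 1.13 A

V_s = V_p × N_s/N_p = 33000 × 25/3137 = 262.99 V.
I_s = V_s/R = 262.99/1.86 = 141.39 A.
For an ideal transformer I_p N_p = I_s N_s, so I_p = 141.39 × 25/3137 = 1.13 A.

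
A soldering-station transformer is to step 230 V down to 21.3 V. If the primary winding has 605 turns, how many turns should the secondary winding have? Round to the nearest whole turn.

N_s = 56 turns

N_s/N_p = V_s/V_p, so N_s = 605 × 21.3/230 = 56.0 ≈ 56 turns.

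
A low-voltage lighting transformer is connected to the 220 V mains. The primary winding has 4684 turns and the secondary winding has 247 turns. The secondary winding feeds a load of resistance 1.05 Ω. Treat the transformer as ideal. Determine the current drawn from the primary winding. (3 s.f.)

V_s = V_p × N_s/N_p = 220 × 247/4684 = 11.601 V.
I_s = V_s/R = 11.601/1.05 = 11.049 A.
For an ideal transformer I_p N_p = I_s N_s, so I_p = 11.049 × 247/4684 = 0.583 A.

I_p ≈ 0.583 A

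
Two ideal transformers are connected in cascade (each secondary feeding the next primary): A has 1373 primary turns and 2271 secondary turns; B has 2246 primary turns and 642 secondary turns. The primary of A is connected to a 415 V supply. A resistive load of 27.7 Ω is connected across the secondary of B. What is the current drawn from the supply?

I_supply ≈ 3.35 A

Secondary of A: V = 415.00 × 2271/1373 = 686.43 V.
Secondary of B: V = 686.43 × 642/2246 = 196.21 V.
I_load = 196.21/27.7 = 7.0834 A, so P_out = 196.21 × 7.0834 = 1389.8 W.
All ideal ⇒ P_in = P_out, so I_supply = 1389.8/415 = 3.35 A.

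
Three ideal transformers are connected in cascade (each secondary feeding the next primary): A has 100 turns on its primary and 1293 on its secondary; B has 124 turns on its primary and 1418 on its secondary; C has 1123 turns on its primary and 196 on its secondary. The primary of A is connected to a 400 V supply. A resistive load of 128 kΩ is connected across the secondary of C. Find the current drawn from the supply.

Secondary of A: V = 400.00 × 1293/100 = 5172.0 V.
Secondary of B: V = 5172.0 × 1418/124 = 59144 V.
Secondary of C: V = 59144 × 196/1123 = 10323 V.
I_load = 10323/128000 = 0.080645 A, so P_out = 10323 × 0.080645 = 832.47 W.
All ideal ⇒ P_in = P_out, so I_supply = 832.47/400 = 2.08 A.

I_supply ≈ 2.08 A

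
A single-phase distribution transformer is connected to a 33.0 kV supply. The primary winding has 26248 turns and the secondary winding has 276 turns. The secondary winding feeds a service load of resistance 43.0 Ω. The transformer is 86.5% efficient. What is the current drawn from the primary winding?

I_p ≈ 0.0981 A

V_s = 33000 × 276/26248 = 347.00 V.
I_s = V_s/R = 347.00/43.0 = 8.0697 A.
P_out = V_s I_s = 347.00 × 8.0697 = 2800.2 W.
P_in = P_out/η = 2800.2/0.865 = 3237.2 W.
I_p = P_in/V_p = 3237.2/33000 = 0.0981 A.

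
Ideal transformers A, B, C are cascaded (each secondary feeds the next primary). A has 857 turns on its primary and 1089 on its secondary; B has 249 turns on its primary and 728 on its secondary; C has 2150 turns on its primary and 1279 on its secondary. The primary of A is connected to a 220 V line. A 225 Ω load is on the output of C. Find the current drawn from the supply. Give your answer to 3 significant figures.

I_supply ≈ 4.78 A

Secondary of A: V = 220.00 × 1089/857 = 279.56 V.
Secondary of B: V = 279.56 × 728/249 = 817.34 V.
Secondary of C: V = 817.34 × 1279/2150 = 486.22 V.
I_load = 486.22/225 = 2.1610 A, so P_out = 486.22 × 2.1610 = 1050.7 W.
All ideal ⇒ P_in = P_out, so I_supply = 1050.7/220 = 4.78 A.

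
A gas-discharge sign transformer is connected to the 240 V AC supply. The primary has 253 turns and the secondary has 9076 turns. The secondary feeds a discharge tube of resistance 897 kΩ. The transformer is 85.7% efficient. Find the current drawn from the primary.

V_s = 240 × 9076/253 = 8609.6 V.
I_s = V_s/R = 8609.6/897000 = 0.0095983 A.
P_out = V_s I_s = 8609.6 × 0.0095983 = 82.638 W.
P_in = P_out/η = 82.638/0.857 = 96.427 W.
I_p = P_in/V_p = 96.427/240 = 0.402 A.

I_p ≈ 0.402 A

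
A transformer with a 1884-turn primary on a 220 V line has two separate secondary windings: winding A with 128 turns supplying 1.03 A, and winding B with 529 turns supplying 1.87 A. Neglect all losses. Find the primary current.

I_p ≈ 0.595 A

V_A = 220 × 128/1884 = 14.947 V; V_B = 220 × 529/1884 = 61.773 V.
P_out = V_A I_A + V_B I_B = 14.947×1.03 + 61.773×1.87 = 15.395 + 115.52 = 130.91 W.
Ideal ⇒ P_in = P_out, so I_p = P_out/V_p = 130.91/220 = 0.595 A.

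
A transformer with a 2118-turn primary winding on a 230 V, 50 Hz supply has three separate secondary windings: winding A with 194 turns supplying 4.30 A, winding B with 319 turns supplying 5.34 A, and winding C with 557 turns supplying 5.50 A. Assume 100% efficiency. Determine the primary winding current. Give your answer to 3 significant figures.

V_A = 230 × 194/2118 = 21.067 V; V_B = 230 × 319/2118 = 34.641 V; V_C = 230 × 557/2118 = 60.486 V.
P_out = V_A I_A + V_B I_B + V_C I_C = 21.067×4.30 + 34.641×5.34 + 60.486×5.50 = 90.588 + 184.98 + 332.67 = 608.25 W.
Ideal ⇒ P_in = P_out, so I_p = P_out/V_p = 608.25/230 = 2.64 A.

I_p ≈ 2.64 A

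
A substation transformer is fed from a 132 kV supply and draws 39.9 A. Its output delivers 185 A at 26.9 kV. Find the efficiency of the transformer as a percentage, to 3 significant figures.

P_in = 132000 × 39.9 = 5.26680×10^6 W.
P_out = 26900 × 185 = 4.97650×10^6 W.
η = P_out/P_in = 4.97650×10^6/(5.26680×10^6) = 0.945.

η ≈ 94.5%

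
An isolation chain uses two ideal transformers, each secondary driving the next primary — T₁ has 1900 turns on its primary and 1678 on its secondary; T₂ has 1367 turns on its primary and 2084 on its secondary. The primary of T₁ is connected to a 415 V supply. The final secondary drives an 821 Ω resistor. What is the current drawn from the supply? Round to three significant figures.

After T₁: V = 415.00 × 1678/1900 = 366.51 V.
After T₂: V = 366.51 × 2084/1367 = 558.75 V.
I_load = 558.75/821 = 0.68057 A, so P_out = 558.75 × 0.68057 = 380.27 W.
All ideal ⇒ P_in = P_out, so I_supply = 380.27/415 = 0.916 A.

I_supply ≈ 0.916 A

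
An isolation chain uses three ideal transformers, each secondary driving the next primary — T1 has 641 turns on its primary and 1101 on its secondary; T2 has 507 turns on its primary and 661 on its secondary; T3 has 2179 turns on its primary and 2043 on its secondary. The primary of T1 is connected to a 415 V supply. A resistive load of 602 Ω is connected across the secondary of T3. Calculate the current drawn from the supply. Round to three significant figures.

I_supply ≈ 3.04 A

After T1: V = 415.00 × 1101/641 = 712.82 V.
After T2: V = 712.82 × 661/507 = 929.33 V.
After T3: V = 929.33 × 2043/2179 = 871.33 V.
I_load = 871.33/602 = 1.4474 A, so P_out = 871.33 × 1.4474 = 1261.2 W.
All ideal ⇒ P_in = P_out, so I_supply = 1261.2/415 = 3.04 A.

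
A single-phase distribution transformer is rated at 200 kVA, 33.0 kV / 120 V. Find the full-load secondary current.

I_s = S/V_s = 200000/120 = 1670 A.

I_s ≈ 1670 A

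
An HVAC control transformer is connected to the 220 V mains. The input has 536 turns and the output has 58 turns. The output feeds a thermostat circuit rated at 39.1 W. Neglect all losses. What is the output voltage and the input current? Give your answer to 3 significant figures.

V_out = V_in × N_out/N_in = 220 × 58/536 = 23.806 V.
I_out = P/V_out = 39.1/23.806 = 1.6424 A.
I_in = I_out × N_out/N_in = 1.6424 × 58/536 = 0.178 A.

V_out ≈ 23.8 V, I_in ≈ 0.178 A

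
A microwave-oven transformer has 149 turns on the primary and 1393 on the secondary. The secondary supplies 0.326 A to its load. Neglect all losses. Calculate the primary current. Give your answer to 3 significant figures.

I_p ≈ 3.05 A

For an ideal transformer I_p/I_s = N_s/N_p, so I_p = 0.326 × 1393/149 = 3.05 A.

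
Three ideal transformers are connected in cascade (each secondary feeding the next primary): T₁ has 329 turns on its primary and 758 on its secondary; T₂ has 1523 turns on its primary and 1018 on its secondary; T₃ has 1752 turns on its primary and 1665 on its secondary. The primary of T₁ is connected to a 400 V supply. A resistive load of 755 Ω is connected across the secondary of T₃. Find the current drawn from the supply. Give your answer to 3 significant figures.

I_supply ≈ 1.13 A

After T₁: V = 400.00 × 758/329 = 921.58 V.
After T₂: V = 921.58 × 1018/1523 = 616.00 V.
After T₃: V = 616.00 × 1665/1752 = 585.41 V.
I_load = 585.41/755 = 0.77538 A, so P_out = 585.41 × 0.77538 = 453.92 W.
All ideal ⇒ P_in = P_out, so I_supply = 453.92/400 = 1.13 A.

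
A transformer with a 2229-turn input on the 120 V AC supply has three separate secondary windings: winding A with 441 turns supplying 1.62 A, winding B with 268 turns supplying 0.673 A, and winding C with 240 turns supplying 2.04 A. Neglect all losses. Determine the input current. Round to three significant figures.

I_in ≈ 0.621 A

V_A = 120 × 441/2229 = 23.742 V; V_B = 120 × 268/2229 = 14.428 V; V_C = 120 × 240/2229 = 12.921 V.
P_out = V_A I_A + V_B I_B + V_C I_C = 23.742×1.62 + 14.428×0.673 + 12.921×2.04 = 38.461 + 9.7100 + 26.358 = 74.529 W.
Ideal ⇒ P_in = P_out, so I_in = P_out/V_in = 74.529/120 = 0.621 A.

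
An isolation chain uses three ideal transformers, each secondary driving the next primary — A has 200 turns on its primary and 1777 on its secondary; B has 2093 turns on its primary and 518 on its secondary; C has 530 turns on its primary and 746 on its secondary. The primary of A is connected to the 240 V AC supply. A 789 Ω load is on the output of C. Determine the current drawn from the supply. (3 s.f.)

I_supply ≈ 2.91 A

After A: V = 240.00 × 1777/200 = 2132.4 V.
After B: V = 2132.4 × 518/2093 = 527.75 V.
After C: V = 527.75 × 746/530 = 742.83 V.
I_load = 742.83/789 = 0.94149 A, so P_out = 742.83 × 0.94149 = 699.37 W.
All ideal ⇒ P_in = P_out, so I_supply = 699.37/240 = 2.91 A.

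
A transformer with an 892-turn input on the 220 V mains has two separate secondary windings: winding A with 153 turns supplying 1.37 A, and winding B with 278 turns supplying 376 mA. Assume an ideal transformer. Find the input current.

V_A = 220 × 153/892 = 37.735 V; V_B = 220 × 278/892 = 68.565 V.
P_out = V_A I_A + V_B I_B = 37.735×1.37 + 68.565×0.376 = 51.698 + 25.780 = 77.478 W.
Ideal ⇒ P_in = P_out, so I_in = P_out/V_in = 77.478/220 = 0.352 A.

I_in ≈ 0.352 A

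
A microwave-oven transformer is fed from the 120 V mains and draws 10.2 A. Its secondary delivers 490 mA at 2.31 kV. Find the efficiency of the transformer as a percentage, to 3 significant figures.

η ≈ 92.5%

P_in = 120 × 10.2 = 1224.00 W.
P_out = 2310 × 0.490 = 1131.90 W.
η = P_out/P_in = 1131.90/1224.00 = 0.925.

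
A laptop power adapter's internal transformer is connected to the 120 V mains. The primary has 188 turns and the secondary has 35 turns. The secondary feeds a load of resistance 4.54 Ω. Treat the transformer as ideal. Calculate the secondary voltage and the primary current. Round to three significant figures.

V_s ≈ 22.3 V, I_p ≈ 0.916 A

V_s = V_p × N_s/N_p = 120 × 35/188 = 22.340 V.
I_s = V_s/R = 22.340/4.54 = 4.9208 A.
I_p = I_s × N_s/N_p = 4.9208 × 35/188 = 0.916 A.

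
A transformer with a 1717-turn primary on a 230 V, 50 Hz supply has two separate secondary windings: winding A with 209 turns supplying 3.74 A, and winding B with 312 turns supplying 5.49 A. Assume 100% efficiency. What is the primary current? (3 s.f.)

V_A = 230 × 209/1717 = 27.997 V; V_B = 230 × 312/1717 = 41.794 V.
P_out = V_A I_A + V_B I_B = 27.997×3.74 + 41.794×5.49 = 104.71 + 229.45 = 334.16 W.
Ideal ⇒ P_in = P_out, so I_p = P_out/V_p = 334.16/230 = 1.45 A.

I_p ≈ 1.45 A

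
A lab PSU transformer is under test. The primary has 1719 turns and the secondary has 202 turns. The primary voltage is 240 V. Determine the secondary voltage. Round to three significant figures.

V_s ≈ 28.2 V

V_s/V_p = N_s/N_p, so V_s = 240 × 202/1719 = 28.2 V.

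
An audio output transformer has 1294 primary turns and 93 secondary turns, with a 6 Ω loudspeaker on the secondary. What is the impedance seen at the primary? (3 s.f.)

Z_p = (N_p/N_s)² × Z_s = (1294/93)² × 6 = 1160 Ω.

Z_p ≈ 1160 Ω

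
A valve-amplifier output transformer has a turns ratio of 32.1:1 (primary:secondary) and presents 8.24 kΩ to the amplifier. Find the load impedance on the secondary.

Z_s ≈ 8.00 Ω

Z_s = Z_p/(N_p/N_s)² = 8240/32.1² = 8.00 Ω.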